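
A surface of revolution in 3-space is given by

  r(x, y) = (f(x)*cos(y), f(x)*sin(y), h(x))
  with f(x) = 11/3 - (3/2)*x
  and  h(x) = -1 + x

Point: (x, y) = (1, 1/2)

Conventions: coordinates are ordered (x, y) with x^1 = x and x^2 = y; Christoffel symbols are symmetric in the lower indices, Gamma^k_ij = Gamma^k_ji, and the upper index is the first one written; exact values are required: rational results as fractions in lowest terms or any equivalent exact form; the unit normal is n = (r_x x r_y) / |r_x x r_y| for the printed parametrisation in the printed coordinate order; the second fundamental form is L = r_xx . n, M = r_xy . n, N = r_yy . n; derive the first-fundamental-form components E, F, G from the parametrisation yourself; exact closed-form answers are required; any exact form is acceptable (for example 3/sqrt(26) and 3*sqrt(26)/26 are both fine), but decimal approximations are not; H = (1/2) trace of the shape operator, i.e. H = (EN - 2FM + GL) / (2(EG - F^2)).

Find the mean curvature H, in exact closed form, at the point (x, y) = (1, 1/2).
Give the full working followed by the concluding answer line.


f = 13/6, f' = -3/2, f'' = 0, h' = 1, h'' = 0
E = 13/4, F = 0, G = 169/36; answer radicand W^2 = 13/4
unnormalised second-form numerators: l = 0, m = 0, n = 13/6; L = l/sqrt(13/4), and similarly M = m/sqrt(W^2), N = n/sqrt(W^2)
H = (E*n - 2*F*m + G*l) / (2*(EG - F^2)*sqrt(W^2)); E*n - 2*F*m + G*l = 169/24, EG - F^2 = 2197/144, so H = (3/13)/sqrt(13/4)

Answer: H = 6*sqrt(13)/169


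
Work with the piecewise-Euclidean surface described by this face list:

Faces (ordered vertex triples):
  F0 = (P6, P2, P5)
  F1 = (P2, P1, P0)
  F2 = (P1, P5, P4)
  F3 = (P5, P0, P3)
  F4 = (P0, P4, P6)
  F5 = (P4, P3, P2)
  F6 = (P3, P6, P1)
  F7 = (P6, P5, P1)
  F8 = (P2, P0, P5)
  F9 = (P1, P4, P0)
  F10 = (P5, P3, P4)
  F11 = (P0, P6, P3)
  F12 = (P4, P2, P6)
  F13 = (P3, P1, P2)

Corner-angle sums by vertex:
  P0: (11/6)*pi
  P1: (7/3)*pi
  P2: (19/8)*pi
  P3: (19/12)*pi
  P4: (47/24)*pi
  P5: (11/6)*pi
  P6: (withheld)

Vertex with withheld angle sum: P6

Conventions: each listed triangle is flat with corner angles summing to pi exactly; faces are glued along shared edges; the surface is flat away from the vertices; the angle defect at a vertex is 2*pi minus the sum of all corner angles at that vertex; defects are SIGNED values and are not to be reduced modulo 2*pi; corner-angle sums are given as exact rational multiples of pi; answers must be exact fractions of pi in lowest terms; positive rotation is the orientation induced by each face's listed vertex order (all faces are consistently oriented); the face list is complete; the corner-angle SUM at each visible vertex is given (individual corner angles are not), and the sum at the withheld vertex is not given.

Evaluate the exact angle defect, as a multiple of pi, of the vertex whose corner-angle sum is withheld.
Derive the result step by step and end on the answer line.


V = 7, E = 21, F = 14; chi = V - E + F = 0
Gauss-Bonnet: total defect = 2*pi*chi = 0; visible defects sum to pi/12

Answer: defect(P6) = -pi/12


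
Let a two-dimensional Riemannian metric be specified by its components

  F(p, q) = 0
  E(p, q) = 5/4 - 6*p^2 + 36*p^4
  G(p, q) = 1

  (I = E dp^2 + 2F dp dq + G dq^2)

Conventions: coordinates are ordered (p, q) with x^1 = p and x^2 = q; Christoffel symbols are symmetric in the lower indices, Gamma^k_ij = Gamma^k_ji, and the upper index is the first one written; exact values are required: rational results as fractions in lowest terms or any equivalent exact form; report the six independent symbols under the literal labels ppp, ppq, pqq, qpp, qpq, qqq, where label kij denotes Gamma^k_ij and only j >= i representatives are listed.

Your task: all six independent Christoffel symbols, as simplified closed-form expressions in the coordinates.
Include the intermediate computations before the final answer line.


E = 5/4 - 6*p^2 + 36*p^4; F = 0; G = 1
Gamma^k_ij = (1/2) g^{kl} (d_i g_jl + d_j g_il - d_l g_ij), with g^inv = (1/(EG-F^2)) [[G, -F], [-F, E]]
first partials: E_p = -12*p + 144*p^3, E_q = 0, F_p = 0, F_q = 0, G_p = 0, G_q = 0
D = EG - F^2 = 5/4 - 6*p^2 + 36*p^4
expanded: Gamma^p_pp = (G E_p - 2F F_p + F E_q)/(2D), Gamma^p_pq = (G E_q - F G_p)/(2D), Gamma^p_qq = (2G F_q - G G_p - F G_q)/(2D), Gamma^q_pp = (2E F_p - E E_q - F E_p)/(2D), Gamma^q_pq = (E G_p - F E_q)/(2D), Gamma^q_qq = (E G_q - 2F F_q + F G_p)/(2D); substitute and cancel common factors

Answer: Gamma_ppp = (288*p^3 - 24*p)/(144*p^4 - 24*p^2 + 5), Gamma_ppq = 0, Gamma_pqq = 0, Gamma_qpp = 0, Gamma_qpq = 0, Gamma_qqq = 0


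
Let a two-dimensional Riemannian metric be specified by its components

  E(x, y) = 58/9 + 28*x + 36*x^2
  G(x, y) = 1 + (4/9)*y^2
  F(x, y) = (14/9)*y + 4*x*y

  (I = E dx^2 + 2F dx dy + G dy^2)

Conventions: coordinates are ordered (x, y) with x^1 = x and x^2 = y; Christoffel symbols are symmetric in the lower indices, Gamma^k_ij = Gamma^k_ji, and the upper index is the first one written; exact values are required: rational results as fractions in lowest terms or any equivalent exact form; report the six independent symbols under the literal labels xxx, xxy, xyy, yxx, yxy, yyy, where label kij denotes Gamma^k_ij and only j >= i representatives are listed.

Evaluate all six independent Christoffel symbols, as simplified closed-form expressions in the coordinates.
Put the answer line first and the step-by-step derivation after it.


Answer: Gamma_xxx = (162*x + 63)/(162*x^2 + 126*x + 2*y^2 + 29), Gamma_xxy = 0, Gamma_xyy = (18*x + 7)/(162*x^2 + 126*x + 2*y^2 + 29), Gamma_yxx = 18*y/(162*x^2 + 126*x + 2*y^2 + 29), Gamma_yxy = 0, Gamma_yyy = 2*y/(162*x^2 + 126*x + 2*y^2 + 29)

E = 58/9 + 28*x + 36*x^2; F = (14/9)*y + 4*x*y; G = 1 + (4/9)*y^2
Gamma^k_ij = (1/2) g^{kl} (d_i g_jl + d_j g_il - d_l g_ij), with g^inv = (1/(EG-F^2)) [[G, -F], [-F, E]]
first partials: E_x = 28 + 72*x, E_y = 0, F_x = 4*y, F_y = 14/9 + 4*x, G_x = 0, G_y = (8/9)*y
D = EG - F^2 = 58/9 + 28*x + (4/9)*y^2 + 36*x^2
expanded: Gamma^x_xx = (G E_x - 2F F_x + F E_y)/(2D), Gamma^x_xy = (G E_y - F G_x)/(2D), Gamma^x_yy = (2G F_y - G G_x - F G_y)/(2D), Gamma^y_xx = (2E F_x - E E_y - F E_x)/(2D), Gamma^y_xy = (E G_x - F E_y)/(2D), Gamma^y_yy = (E G_y - 2F F_y + F G_x)/(2D); substitute and cancel common factors


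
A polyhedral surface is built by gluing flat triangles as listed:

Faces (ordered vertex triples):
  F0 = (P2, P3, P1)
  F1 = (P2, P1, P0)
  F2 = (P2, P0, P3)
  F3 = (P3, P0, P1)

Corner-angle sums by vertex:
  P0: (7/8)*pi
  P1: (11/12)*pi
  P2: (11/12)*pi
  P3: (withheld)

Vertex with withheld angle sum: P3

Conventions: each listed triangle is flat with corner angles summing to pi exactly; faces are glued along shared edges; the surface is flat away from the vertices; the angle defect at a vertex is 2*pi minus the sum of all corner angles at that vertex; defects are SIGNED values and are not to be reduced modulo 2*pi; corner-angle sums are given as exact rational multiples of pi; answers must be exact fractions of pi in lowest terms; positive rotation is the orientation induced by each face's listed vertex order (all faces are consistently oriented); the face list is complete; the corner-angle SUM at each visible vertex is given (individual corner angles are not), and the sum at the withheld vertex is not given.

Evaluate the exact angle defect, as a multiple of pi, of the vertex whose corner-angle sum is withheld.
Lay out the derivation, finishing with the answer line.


V = 4, E = 6, F = 4; chi = V - E + F = 2
Gauss-Bonnet: total defect = 2*pi*chi = 4*pi; visible defects sum to (79/24)*pi

Answer: defect(P3) = (17/24)*pi


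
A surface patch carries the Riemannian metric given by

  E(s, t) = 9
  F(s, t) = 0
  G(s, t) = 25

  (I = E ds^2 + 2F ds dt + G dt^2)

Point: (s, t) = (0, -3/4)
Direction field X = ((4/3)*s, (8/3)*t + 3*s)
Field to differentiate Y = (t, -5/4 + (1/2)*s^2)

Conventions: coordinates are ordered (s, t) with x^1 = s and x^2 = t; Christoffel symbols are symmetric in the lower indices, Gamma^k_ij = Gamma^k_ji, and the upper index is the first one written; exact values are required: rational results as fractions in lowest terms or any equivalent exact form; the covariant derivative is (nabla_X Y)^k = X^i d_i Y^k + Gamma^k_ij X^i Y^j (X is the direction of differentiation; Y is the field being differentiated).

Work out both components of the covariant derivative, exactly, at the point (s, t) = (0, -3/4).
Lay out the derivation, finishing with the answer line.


E = 9, F = 0, G = 25 at the point
E_s = 0, E_t = 0, F_s = 0, F_t = 0, G_s = 0, G_t = 0
EG - F^2 = 225;  g^inv = (1/225) * [[25, 0], [0, 9]]
first-kind symbols [ij,l] = (1/2)(d_i g_jl + d_j g_il - d_l g_ij): [ss,s] = E_s/2 = 0, [ss,t] = F_s - E_t/2 = 0, [st,s] = E_t/2 = 0, [st,t] = G_s/2 = 0, [tt,s] = F_t - G_s/2 = 0, [tt,t] = G_t/2 = 0
Gamma^s_ij = (G*[ij,s] - F*[ij,t])/(EG - F^2), Gamma^t_ij = (E*[ij,t] - F*[ij,s])/(EG - F^2)
Gamma_sss = 0, Gamma_sst = 0, Gamma_stt = 0, Gamma_tss = 0, Gamma_tst = 0, Gamma_ttt = 0
X = (0, -2), Y = (-3/4, -5/4) at the point

Answer: (nabla_X Y)^s = -2, (nabla_X Y)^t = 0


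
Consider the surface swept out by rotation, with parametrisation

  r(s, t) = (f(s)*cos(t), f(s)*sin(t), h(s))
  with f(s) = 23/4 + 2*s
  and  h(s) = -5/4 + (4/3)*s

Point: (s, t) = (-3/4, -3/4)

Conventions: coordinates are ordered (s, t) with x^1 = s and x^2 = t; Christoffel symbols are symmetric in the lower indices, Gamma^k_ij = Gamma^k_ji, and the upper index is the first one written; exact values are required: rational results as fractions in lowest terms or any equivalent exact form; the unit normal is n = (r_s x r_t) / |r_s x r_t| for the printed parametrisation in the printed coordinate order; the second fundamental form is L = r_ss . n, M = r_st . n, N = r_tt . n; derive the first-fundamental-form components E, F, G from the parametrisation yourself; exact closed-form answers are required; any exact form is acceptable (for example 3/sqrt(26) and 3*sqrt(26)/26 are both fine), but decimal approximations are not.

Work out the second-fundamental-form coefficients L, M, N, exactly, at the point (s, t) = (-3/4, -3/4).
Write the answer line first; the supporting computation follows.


Answer: L = 0, M = 0, N = 17*sqrt(13)/26

f = 17/4, f' = 2, f'' = 0, h' = 4/3, h'' = 0
E = 52/9, F = 0, G = 289/16; answer radicand W^2 = 52/9
unnormalised second-form numerators: l = 0, m = 0, n = 17/3; L = l/sqrt(52/9), and similarly M = m/sqrt(W^2), N = n/sqrt(W^2)


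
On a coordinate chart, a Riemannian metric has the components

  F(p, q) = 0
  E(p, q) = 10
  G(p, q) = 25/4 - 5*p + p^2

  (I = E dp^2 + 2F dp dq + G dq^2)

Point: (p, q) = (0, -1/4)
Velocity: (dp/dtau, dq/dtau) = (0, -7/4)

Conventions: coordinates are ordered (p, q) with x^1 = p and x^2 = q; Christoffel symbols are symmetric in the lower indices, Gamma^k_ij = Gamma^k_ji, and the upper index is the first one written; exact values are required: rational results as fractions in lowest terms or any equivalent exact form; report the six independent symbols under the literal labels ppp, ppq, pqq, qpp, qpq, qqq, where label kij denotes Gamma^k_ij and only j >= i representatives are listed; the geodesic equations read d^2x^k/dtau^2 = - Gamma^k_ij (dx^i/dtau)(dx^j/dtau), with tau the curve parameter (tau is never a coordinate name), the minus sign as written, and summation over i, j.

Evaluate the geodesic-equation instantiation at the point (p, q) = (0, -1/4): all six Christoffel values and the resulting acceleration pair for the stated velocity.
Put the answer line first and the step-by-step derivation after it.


Answer: Gamma_ppp = 0, Gamma_ppq = 0, Gamma_pqq = 1/4, Gamma_qpp = 0, Gamma_qpq = -2/5, Gamma_qqq = 0; accelerations (d^2p/dtau^2, d^2q/dtau^2) = (-49/64, 0)

E = 10, F = 0, G = 25/4 at the point
E_p = 0, E_q = 0, F_p = 0, F_q = 0, G_p = -5, G_q = 0
EG - F^2 = 125/2;  g^inv = (2/125) * [[25/4, 0], [0, 10]]
first-kind symbols [ij,l] = (1/2)(d_i g_jl + d_j g_il - d_l g_ij): [pp,p] = E_p/2 = 0, [pp,q] = F_p - E_q/2 = 0, [pq,p] = E_q/2 = 0, [pq,q] = G_p/2 = -5/2, [qq,p] = F_q - G_p/2 = 5/2, [qq,q] = G_q/2 = 0
Gamma^p_ij = (G*[ij,p] - F*[ij,q])/(EG - F^2), Gamma^q_ij = (E*[ij,q] - F*[ij,p])/(EG - F^2)
Gamma_ppp = 0, Gamma_ppq = 0, Gamma_pqq = 1/4, Gamma_qpp = 0, Gamma_qpq = -2/5, Gamma_qqq = 0
d^2p/dtau^2 = -(Gamma_ppp*(0)^2 + 2*Gamma_ppq*(0)*(-7/4) + Gamma_pqq*(-7/4)^2) = -49/64
d^2q/dtau^2 = -(Gamma_qpp*(0)^2 + 2*Gamma_qpq*(0)*(-7/4) + Gamma_qqq*(-7/4)^2) = 0


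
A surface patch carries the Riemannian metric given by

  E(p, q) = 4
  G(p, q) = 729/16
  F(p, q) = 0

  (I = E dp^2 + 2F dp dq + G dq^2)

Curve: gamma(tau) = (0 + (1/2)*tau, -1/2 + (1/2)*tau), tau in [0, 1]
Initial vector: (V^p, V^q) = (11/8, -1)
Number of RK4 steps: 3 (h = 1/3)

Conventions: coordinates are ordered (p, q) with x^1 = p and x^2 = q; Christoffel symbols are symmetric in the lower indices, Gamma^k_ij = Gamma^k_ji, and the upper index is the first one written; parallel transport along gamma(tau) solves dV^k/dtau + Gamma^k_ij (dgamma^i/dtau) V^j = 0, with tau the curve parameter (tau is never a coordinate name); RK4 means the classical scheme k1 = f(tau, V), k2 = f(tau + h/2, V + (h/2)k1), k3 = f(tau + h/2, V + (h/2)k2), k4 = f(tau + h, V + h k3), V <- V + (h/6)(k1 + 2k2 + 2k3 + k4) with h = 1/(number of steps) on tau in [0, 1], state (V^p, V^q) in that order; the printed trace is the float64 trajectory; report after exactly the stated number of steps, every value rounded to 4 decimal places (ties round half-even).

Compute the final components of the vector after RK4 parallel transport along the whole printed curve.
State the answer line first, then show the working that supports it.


Answer: V^p = 1.3750, V^q = -1.0000

gamma'(tau) = (1/2, 1/2); f(tau, V)^k = -Gamma^k_ij(gamma(tau)) gamma'^i(tau) V^j; h = 1/3; intermediate values shown to 6 dp
curve data and Christoffel symbols at the stage parameters:
  tau = 0.000000: gamma = (0.000000, -0.500000), gamma' = (0.500000, 0.500000); Gamma_ppp = 0.000000, Gamma_ppq = 0.000000, Gamma_pqq = 0.000000, Gamma_qpp = 0.000000, Gamma_qpq = 0.000000, Gamma_qqq = 0.000000
  tau = 0.166667: gamma = (0.083333, -0.416667), gamma' = (0.500000, 0.500000); Gamma_ppp = 0.000000, Gamma_ppq = 0.000000, Gamma_pqq = 0.000000, Gamma_qpp = 0.000000, Gamma_qpq = 0.000000, Gamma_qqq = 0.000000
  tau = 0.333333: gamma = (0.166667, -0.333333), gamma' = (0.500000, 0.500000); Gamma_ppp = 0.000000, Gamma_ppq = 0.000000, Gamma_pqq = 0.000000, Gamma_qpp = 0.000000, Gamma_qpq = 0.000000, Gamma_qqq = 0.000000
  tau = 0.500000: gamma = (0.250000, -0.250000), gamma' = (0.500000, 0.500000); Gamma_ppp = 0.000000, Gamma_ppq = 0.000000, Gamma_pqq = 0.000000, Gamma_qpp = 0.000000, Gamma_qpq = 0.000000, Gamma_qqq = 0.000000
  tau = 0.666667: gamma = (0.333333, -0.166667), gamma' = (0.500000, 0.500000); Gamma_ppp = 0.000000, Gamma_ppq = 0.000000, Gamma_pqq = 0.000000, Gamma_qpp = 0.000000, Gamma_qpq = 0.000000, Gamma_qqq = 0.000000
  tau = 0.833333: gamma = (0.416667, -0.083333), gamma' = (0.500000, 0.500000); Gamma_ppp = 0.000000, Gamma_ppq = 0.000000, Gamma_pqq = 0.000000, Gamma_qpp = 0.000000, Gamma_qpq = 0.000000, Gamma_qqq = 0.000000
  tau = 1.000000: gamma = (0.500000, 0.000000), gamma' = (0.500000, 0.500000); Gamma_ppp = 0.000000, Gamma_ppq = 0.000000, Gamma_pqq = 0.000000, Gamma_qpp = 0.000000, Gamma_qpq = 0.000000, Gamma_qqq = 0.000000
step 0: V^p = 1.3750, V^q = -1.0000
step 1: k1 = (0.000000, 0.000000), k2 = (0.000000, 0.000000), k3 = (0.000000, 0.000000), k4 = (0.000000, 0.000000); V <- V + (h/6)(k1 + 2k2 + 2k3 + k4): V^p = 1.3750, V^q = -1.0000
step 2: k1 = (0.000000, 0.000000), k2 = (0.000000, 0.000000), k3 = (0.000000, 0.000000), k4 = (0.000000, 0.000000); V <- V + (h/6)(k1 + 2k2 + 2k3 + k4): V^p = 1.3750, V^q = -1.0000
step 3: k1 = (0.000000, 0.000000), k2 = (0.000000, 0.000000), k3 = (0.000000, 0.000000), k4 = (0.000000, 0.000000); V <- V + (h/6)(k1 + 2k2 + 2k3 + k4): V^p = 1.3750, V^q = -1.0000


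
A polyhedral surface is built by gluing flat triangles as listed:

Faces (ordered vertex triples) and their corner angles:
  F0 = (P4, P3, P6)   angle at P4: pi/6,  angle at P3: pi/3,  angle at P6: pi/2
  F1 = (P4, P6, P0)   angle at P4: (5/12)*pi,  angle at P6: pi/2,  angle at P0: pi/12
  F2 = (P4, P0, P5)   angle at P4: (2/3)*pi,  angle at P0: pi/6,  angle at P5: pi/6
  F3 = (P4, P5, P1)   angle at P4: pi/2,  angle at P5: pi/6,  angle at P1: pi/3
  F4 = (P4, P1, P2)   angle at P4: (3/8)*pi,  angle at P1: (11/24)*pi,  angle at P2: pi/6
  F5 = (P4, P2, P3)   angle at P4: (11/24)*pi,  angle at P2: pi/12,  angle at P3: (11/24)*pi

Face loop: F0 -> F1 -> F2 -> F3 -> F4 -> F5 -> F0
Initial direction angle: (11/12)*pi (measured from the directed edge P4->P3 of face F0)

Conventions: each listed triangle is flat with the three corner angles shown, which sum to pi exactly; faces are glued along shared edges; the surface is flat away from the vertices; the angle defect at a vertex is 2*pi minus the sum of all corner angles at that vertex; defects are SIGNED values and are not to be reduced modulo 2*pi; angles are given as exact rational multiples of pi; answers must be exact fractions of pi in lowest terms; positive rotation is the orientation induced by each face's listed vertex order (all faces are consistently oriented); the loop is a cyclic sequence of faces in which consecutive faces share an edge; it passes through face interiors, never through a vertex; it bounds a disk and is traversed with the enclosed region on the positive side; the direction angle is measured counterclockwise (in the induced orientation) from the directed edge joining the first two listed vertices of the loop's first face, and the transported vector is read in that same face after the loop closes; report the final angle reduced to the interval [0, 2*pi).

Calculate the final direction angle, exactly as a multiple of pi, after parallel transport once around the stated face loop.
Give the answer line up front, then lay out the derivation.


Answer: final direction angle = pi/3

enclosed vertex P4: corner angles sum to (31/12)*pi, defect = 2*pi - (31/12)*pi = (-7/12)*pi
summing the enclosed defects onto the initial angle, mod 2*pi in the induced orientation:
final angle = (11/12)*pi - (7/12)*pi = pi/3 (mod 2*pi)


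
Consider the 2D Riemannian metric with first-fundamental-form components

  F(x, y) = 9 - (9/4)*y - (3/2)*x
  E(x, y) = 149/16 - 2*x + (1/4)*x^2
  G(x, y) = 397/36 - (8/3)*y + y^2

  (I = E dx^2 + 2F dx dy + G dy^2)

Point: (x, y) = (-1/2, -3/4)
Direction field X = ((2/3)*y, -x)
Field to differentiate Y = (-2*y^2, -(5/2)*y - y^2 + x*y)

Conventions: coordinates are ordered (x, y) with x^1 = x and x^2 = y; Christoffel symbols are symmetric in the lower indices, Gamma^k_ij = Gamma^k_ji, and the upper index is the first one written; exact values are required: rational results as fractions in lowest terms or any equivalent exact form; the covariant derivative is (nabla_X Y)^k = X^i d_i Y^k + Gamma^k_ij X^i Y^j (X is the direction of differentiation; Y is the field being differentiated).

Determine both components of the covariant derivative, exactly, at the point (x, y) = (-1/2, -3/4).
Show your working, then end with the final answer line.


E = 83/8, F = 183/16, G = 1957/144 at the point
E_x = -9/4, E_y = 0, F_x = -3/2, F_y = -9/4, G_x = 0, G_y = -25/6
EG - F^2 = 23461/2304;  g^inv = (2304/23461) * [[1957/144, -183/16], [-183/16, 83/8]]
first-kind symbols [ij,l] = (1/2)(d_i g_jl + d_j g_il - d_l g_ij): [xx,x] = E_x/2 = -9/8, [xx,y] = F_x - E_y/2 = -3/2, [xy,x] = E_y/2 = 0, [xy,y] = G_x/2 = 0, [yy,x] = F_y - G_x/2 = -9/4, [yy,y] = G_y/2 = -25/12
Gamma^x_ij = (G*[ij,x] - F*[ij,y])/(EG - F^2), Gamma^y_ij = (E*[ij,y] - F*[ij,x])/(EG - F^2)
Gamma_xxx = 4302/23461, Gamma_xxy = 0, Gamma_xyy = -15552/23461, Gamma_yxx = -6210/23461, Gamma_yxy = 0, Gamma_yyy = 9492/23461
X = (-1/2, 1/2), Y = (-9/8, 27/16) at the point

Answer: (nabla_X Y)^x = 195915/187688, (nabla_X Y)^y = -34257/187688


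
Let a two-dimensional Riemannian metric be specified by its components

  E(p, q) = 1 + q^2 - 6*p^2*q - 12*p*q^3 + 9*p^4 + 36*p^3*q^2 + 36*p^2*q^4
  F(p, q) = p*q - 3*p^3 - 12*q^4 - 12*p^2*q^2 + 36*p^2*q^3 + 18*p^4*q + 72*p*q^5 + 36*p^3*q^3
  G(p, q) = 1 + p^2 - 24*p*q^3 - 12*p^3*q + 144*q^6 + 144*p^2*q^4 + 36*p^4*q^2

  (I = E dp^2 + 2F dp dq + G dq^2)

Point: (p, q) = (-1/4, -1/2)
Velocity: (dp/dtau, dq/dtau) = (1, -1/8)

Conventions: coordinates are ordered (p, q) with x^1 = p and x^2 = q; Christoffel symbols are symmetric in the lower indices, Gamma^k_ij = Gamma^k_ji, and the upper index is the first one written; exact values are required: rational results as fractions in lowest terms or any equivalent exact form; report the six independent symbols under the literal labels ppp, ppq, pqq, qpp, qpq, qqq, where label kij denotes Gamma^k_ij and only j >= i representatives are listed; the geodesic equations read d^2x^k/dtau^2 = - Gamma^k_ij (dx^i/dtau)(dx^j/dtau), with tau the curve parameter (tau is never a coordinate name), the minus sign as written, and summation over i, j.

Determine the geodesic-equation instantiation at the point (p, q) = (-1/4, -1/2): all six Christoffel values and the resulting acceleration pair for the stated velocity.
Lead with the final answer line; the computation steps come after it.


Answer: Gamma_ppp = 0, Gamma_ppq = 4/81, Gamma_pqq = 25/27, Gamma_qpp = 0, Gamma_qpq = -92/405, Gamma_qqq = -115/27; accelerations (d^2p/dtau^2, d^2q/dtau^2) = (-11/5184, 253/25920)

E = 281/256, F = -115/256, G = 785/256 at the point
E_p = 0, E_q = 5/16, F_p = 5/32, F_q = 283/128, G_p = -23/16, G_q = -1725/64
EG - F^2 = 405/128;  g^inv = (128/405) * [[785/256, 115/256], [115/256, 281/256]]
first-kind symbols [ij,l] = (1/2)(d_i g_jl + d_j g_il - d_l g_ij): [pp,p] = E_p/2 = 0, [pp,q] = F_p - E_q/2 = 0, [pq,p] = E_q/2 = 5/32, [pq,q] = G_p/2 = -23/32, [qq,p] = F_q - G_p/2 = 375/128, [qq,q] = G_q/2 = -1725/128
Gamma^p_ij = (G*[ij,p] - F*[ij,q])/(EG - F^2), Gamma^q_ij = (E*[ij,q] - F*[ij,p])/(EG - F^2)
Gamma_ppp = 0, Gamma_ppq = 4/81, Gamma_pqq = 25/27, Gamma_qpp = 0, Gamma_qpq = -92/405, Gamma_qqq = -115/27
d^2p/dtau^2 = -(Gamma_ppp*(1)^2 + 2*Gamma_ppq*(1)*(-1/8) + Gamma_pqq*(-1/8)^2) = -11/5184
d^2q/dtau^2 = -(Gamma_qpp*(1)^2 + 2*Gamma_qpq*(1)*(-1/8) + Gamma_qqq*(-1/8)^2) = 253/25920


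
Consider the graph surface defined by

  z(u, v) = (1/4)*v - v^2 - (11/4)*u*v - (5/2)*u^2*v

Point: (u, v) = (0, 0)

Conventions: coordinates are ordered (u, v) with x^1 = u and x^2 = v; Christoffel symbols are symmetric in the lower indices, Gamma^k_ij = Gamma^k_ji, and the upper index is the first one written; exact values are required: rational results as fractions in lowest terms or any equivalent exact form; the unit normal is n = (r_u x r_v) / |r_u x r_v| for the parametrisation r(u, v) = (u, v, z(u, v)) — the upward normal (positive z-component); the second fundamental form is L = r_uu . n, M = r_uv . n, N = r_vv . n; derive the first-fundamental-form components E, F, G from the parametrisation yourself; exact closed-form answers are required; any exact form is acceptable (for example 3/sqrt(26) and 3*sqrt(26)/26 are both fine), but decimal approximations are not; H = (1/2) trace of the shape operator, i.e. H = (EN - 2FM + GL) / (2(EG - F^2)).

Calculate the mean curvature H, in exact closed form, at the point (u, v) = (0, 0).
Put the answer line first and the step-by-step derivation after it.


Answer: H = -64*sqrt(17)/289

z_u = 0, z_v = 1/4, z_uu = 0, z_uv = -11/4, z_vv = -2
E = 1, F = 0, G = 17/16; answer radicand W^2 = 17/16
unnormalised second-form numerators: l = 0, m = -11/4, n = -2; L = l/sqrt(17/16), and similarly M = m/sqrt(W^2), N = n/sqrt(W^2)
H = (E*n - 2*F*m + G*l) / (2*(EG - F^2)*sqrt(W^2)); E*n - 2*F*m + G*l = -2, EG - F^2 = 17/16, so H = (-16/17)/sqrt(17/16)


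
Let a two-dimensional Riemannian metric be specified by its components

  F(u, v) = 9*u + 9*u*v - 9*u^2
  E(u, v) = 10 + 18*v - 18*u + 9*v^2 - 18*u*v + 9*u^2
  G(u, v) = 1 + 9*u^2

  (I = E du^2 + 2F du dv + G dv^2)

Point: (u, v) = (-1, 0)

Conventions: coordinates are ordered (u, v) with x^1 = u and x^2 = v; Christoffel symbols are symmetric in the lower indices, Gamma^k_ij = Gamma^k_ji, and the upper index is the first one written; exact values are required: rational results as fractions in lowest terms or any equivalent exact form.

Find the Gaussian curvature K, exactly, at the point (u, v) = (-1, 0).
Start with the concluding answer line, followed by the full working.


Answer: K = -9/2116

E = 37, F = -18, G = 10, EG - F^2 = 46 at the point
E_u = -36, E_v = 36, F_u = 27, F_v = -9, G_u = -18, G_v = 0
E_vv = 18, F_uv = 9, G_uu = 18
Evaluate Brioschi's two determinant matrices M1, M2 and divide by (EG - F^2)^2.
M1 = [[-E_vv/2 + F_uv - G_uu/2, E_u/2, F_u - E_v/2], [F_v - G_u/2, E, F], [G_v/2, F, G]] = [[-9, -18, 9], [0, 37, -18], [0, -18, 10]]; det M1 = -414
M2 = [[0, E_v/2, G_u/2], [E_v/2, E, F], [G_u/2, F, G]] = [[0, 18, -9], [18, 37, -18], [-9, -18, 10]]; det M2 = -405
det M1 - det M2 = -9; K = -9 / (46)^2 = -9/2116


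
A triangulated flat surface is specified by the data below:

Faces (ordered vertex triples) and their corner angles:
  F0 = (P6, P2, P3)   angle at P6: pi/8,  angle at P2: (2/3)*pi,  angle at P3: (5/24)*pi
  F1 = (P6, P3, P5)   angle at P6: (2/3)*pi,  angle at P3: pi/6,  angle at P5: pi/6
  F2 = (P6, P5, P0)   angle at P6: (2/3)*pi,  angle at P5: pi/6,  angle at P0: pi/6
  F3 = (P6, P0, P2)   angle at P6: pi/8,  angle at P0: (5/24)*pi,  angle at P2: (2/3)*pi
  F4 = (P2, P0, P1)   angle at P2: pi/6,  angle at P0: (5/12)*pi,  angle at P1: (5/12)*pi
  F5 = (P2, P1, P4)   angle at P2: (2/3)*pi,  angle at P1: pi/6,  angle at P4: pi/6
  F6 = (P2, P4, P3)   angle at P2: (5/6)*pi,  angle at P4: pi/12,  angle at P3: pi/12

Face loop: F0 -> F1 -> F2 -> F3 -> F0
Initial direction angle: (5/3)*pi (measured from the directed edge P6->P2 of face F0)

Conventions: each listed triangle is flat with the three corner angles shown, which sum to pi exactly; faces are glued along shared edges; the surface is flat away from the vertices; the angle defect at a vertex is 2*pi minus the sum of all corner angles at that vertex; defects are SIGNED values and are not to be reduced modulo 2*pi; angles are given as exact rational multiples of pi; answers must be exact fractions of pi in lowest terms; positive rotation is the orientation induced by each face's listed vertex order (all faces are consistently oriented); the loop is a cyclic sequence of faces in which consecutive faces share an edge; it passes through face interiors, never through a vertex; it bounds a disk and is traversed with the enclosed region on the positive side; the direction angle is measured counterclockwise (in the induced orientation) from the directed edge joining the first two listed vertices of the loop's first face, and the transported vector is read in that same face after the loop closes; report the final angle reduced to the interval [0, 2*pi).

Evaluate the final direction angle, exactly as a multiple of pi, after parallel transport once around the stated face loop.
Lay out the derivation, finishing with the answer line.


enclosed vertex P6: corner angles sum to (19/12)*pi, defect = 2*pi - (19/12)*pi = (5/12)*pi
by Gauss-Bonnet the loop rotates the vector by the enclosed defect sum (positive orientation, mod 2*pi)
final angle = (5/3)*pi + (5/12)*pi = pi/12 (mod 2*pi)

Answer: final direction angle = pi/12


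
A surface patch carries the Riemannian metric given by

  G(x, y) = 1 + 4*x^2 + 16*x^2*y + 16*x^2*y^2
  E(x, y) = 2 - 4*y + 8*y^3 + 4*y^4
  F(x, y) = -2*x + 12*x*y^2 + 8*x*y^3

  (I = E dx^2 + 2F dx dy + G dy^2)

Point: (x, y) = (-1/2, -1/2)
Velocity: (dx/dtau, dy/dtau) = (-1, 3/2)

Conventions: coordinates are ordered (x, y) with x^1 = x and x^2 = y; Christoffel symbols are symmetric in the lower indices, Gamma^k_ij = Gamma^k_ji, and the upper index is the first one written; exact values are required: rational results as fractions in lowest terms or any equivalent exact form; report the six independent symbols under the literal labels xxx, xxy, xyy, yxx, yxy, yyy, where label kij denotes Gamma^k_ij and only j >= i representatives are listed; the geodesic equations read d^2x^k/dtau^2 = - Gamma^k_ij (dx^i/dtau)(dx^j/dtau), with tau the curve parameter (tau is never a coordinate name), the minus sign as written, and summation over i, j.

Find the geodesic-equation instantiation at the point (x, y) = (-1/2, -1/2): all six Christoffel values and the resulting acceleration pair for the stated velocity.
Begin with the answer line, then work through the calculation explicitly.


Answer: Gamma_xxx = 0, Gamma_xxy = 0, Gamma_xyy = 12/13, Gamma_yxx = 0, Gamma_yxy = 0, Gamma_yyy = 0; accelerations (d^2x/dtau^2, d^2y/dtau^2) = (-27/13, 0)

E = 13/4, F = 0, G = 1 at the point
E_x = 0, E_y = 0, F_x = 0, F_y = 3, G_x = 0, G_y = 0
EG - F^2 = 13/4;  g^inv = (4/13) * [[1, 0], [0, 13/4]]
first-kind symbols [ij,l] = (1/2)(d_i g_jl + d_j g_il - d_l g_ij): [xx,x] = E_x/2 = 0, [xx,y] = F_x - E_y/2 = 0, [xy,x] = E_y/2 = 0, [xy,y] = G_x/2 = 0, [yy,x] = F_y - G_x/2 = 3, [yy,y] = G_y/2 = 0
Gamma^x_ij = (G*[ij,x] - F*[ij,y])/(EG - F^2), Gamma^y_ij = (E*[ij,y] - F*[ij,x])/(EG - F^2)
Gamma_xxx = 0, Gamma_xxy = 0, Gamma_xyy = 12/13, Gamma_yxx = 0, Gamma_yxy = 0, Gamma_yyy = 0
d^2x/dtau^2 = -(Gamma_xxx*(-1)^2 + 2*Gamma_xxy*(-1)*(3/2) + Gamma_xyy*(3/2)^2) = -27/13
d^2y/dtau^2 = -(Gamma_yxx*(-1)^2 + 2*Gamma_yxy*(-1)*(3/2) + Gamma_yyy*(3/2)^2) = 0


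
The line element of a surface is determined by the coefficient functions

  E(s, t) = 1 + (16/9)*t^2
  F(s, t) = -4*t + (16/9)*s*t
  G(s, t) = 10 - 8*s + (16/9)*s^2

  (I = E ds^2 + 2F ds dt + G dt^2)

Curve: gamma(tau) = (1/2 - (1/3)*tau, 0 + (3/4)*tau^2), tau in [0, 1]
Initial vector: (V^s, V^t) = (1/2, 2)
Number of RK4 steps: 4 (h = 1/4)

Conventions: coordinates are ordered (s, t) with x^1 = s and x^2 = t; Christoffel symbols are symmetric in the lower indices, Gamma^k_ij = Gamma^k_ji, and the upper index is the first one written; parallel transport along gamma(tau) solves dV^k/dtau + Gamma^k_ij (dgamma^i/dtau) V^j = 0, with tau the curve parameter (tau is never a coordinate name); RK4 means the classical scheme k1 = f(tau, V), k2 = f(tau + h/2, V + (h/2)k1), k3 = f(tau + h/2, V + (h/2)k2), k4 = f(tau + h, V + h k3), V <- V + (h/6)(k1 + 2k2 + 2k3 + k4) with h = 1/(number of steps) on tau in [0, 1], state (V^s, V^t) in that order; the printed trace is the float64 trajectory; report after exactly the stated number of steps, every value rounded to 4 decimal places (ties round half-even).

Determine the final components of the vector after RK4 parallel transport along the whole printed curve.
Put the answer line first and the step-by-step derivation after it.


Answer: V^s = 0.5038, V^t = 1.8792

gamma'(tau) = (-1/3, (3/2)*tau); f(tau, V)^k = -Gamma^k_ij(gamma(tau)) gamma'^i(tau) V^j; h = 1/4; intermediate values shown to 6 dp
curve data and Christoffel symbols at the stage parameters:
  tau = 0.000000: gamma = (0.500000, 0.000000), gamma' = (-0.333333, 0.000000); Gamma_sss = 0.000000, Gamma_sst = 0.000000, Gamma_stt = 0.000000, Gamma_tss = 0.000000, Gamma_tst = -0.482759, Gamma_ttt = 0.000000
  tau = 0.125000: gamma = (0.458333, 0.011719), gamma' = (-0.333333, 0.187500); Gamma_sss = 0.000000, Gamma_sst = 0.003106, Gamma_stt = 0.000000, Gamma_tss = 0.000000, Gamma_tst = -0.474902, Gamma_ttt = 0.000000
  tau = 0.250000: gamma = (0.416667, 0.046875), gamma' = (-0.333333, 0.375000); Gamma_sss = 0.000000, Gamma_sst = 0.011940, Gamma_stt = 0.000000, Gamma_tss = 0.000000, Gamma_tst = -0.466995, Gamma_ttt = 0.000000
  tau = 0.375000: gamma = (0.375000, 0.105469), gamma' = (-0.333333, 0.562500); Gamma_sss = 0.000000, Gamma_sst = 0.025792, Gamma_stt = 0.000000, Gamma_tss = 0.000000, Gamma_tst = -0.458519, Gamma_ttt = 0.000000
  tau = 0.500000: gamma = (0.333333, 0.187500), gamma' = (-0.333333, 0.750000); Gamma_sss = 0.000000, Gamma_sst = 0.043898, Gamma_stt = 0.000000, Gamma_tss = 0.000000, Gamma_tst = -0.448735, Gamma_ttt = 0.000000
  tau = 0.625000: gamma = (0.291667, 0.292969), gamma' = (-0.333333, 0.937500); Gamma_sss = 0.000000, Gamma_sst = 0.065345, Gamma_stt = 0.000000, Gamma_tss = 0.000000, Gamma_tst = -0.436796, Gamma_ttt = 0.000000
  tau = 0.750000: gamma = (0.250000, 0.421875), gamma' = (-0.333333, 1.125000); Gamma_sss = 0.000000, Gamma_sst = 0.088994, Gamma_stt = 0.000000, Gamma_tss = 0.000000, Gamma_tst = -0.421898, Gamma_ttt = 0.000000
  tau = 0.875000: gamma = (0.208333, 0.574219), gamma' = (-0.333333, 1.312500); Gamma_sss = 0.000000, Gamma_sst = 0.113468, Gamma_stt = 0.000000, Gamma_tss = 0.000000, Gamma_tst = -0.403441, Gamma_ttt = 0.000000
  tau = 1.000000: gamma = (0.166667, 0.750000), gamma' = (-0.333333, 1.500000); Gamma_sss = 0.000000, Gamma_sst = 0.137230, Gamma_stt = 0.000000, Gamma_tss = 0.000000, Gamma_tst = -0.381194, Gamma_ttt = 0.000000
step 0: V^s = 0.5000, V^t = 2.0000
step 1: k1 = (0.000000, -0.321839), k2 = (0.001738, -0.265711), k3 = (0.001745, -0.266802), k4 = (0.005454, -0.213309); V <- V + (h/6)(k1 + 2k2 + 2k3 + k4): V^s = 0.5005, V^t = 1.9333
step 2: k1 = (0.005454, -0.213299), k2 = (0.009121, -0.162146), k3 = (0.009169, -0.163005), k4 = (0.011139, -0.113867); V <- V + (h/6)(k1 + 2k2 + 2k3 + k4): V^s = 0.5027, V^t = 1.8926
step 3: k1 = (0.011142, -0.113896), k2 = (0.010031, -0.067049), k3 = (0.010167, -0.067959), k4 = (0.005052, -0.023951); V <- V + (h/6)(k1 + 2k2 + 2k3 + k4): V^s = 0.5051, V^t = 1.8756
step 4: k1 = (0.005070, -0.024037), k2 = (-0.004489, 0.015962), k3 = (-0.004122, 0.014657), k4 = (-0.017794, 0.049429); V <- V + (h/6)(k1 + 2k2 + 2k3 + k4): V^s = 0.5038, V^t = 1.8792


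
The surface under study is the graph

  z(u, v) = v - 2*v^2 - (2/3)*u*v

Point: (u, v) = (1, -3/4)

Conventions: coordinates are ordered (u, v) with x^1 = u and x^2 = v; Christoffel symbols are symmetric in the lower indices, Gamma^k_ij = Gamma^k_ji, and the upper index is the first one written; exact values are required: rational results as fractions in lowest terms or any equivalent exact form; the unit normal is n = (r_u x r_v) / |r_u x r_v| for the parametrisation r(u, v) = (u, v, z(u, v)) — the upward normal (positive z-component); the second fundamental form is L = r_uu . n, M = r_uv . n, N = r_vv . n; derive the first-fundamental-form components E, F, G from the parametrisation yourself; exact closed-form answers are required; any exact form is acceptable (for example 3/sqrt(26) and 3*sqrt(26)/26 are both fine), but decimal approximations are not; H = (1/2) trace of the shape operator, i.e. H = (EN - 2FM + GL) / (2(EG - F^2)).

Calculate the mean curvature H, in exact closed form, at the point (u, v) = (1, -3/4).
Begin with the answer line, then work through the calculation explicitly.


Answer: H = -12*sqrt(445)/7921

z_u = 1/2, z_v = 10/3, z_uu = 0, z_uv = -2/3, z_vv = -4
E = 5/4, F = 5/3, G = 109/9; answer radicand W^2 = 445/36
unnormalised second-form numerators: l = 0, m = -2/3, n = -4; L = l/sqrt(445/36), and similarly M = m/sqrt(W^2), N = n/sqrt(W^2)
H = (E*n - 2*F*m + G*l) / (2*(EG - F^2)*sqrt(W^2)); E*n - 2*F*m + G*l = -25/9, EG - F^2 = 445/36, so H = (-10/89)/sqrt(445/36)


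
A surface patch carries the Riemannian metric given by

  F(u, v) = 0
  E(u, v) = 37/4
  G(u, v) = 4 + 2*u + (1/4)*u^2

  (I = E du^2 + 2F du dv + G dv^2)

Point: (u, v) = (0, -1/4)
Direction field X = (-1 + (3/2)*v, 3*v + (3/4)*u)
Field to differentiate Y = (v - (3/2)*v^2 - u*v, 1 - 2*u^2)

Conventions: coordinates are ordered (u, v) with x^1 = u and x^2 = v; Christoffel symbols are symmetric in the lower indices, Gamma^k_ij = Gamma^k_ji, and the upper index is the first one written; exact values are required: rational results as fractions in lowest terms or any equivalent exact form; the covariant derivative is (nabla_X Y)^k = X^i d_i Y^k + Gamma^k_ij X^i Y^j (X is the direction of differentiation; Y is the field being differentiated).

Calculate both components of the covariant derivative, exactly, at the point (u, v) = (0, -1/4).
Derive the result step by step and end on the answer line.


E = 37/4, F = 0, G = 4 at the point
E_u = 0, E_v = 0, F_u = 0, F_v = 0, G_u = 2, G_v = 0
EG - F^2 = 37;  g^inv = (1/37) * [[4, 0], [0, 37/4]]
first-kind symbols [ij,l] = (1/2)(d_i g_jl + d_j g_il - d_l g_ij): [uu,u] = E_u/2 = 0, [uu,v] = F_u - E_v/2 = 0, [uv,u] = E_v/2 = 0, [uv,v] = G_u/2 = 1, [vv,u] = F_v - G_u/2 = -1, [vv,v] = G_v/2 = 0
Gamma^u_ij = (G*[ij,u] - F*[ij,v])/(EG - F^2), Gamma^v_ij = (E*[ij,v] - F*[ij,u])/(EG - F^2)
Gamma_uuu = 0, Gamma_uuv = 0, Gamma_uvv = -4/37, Gamma_vuu = 0, Gamma_vuv = 1/4, Gamma_vvv = 0
X = (-11/8, -3/4), Y = (-11/32, 1) at the point

Answer: (nabla_X Y)^u = -1865/1184, (nabla_X Y)^v = -143/512


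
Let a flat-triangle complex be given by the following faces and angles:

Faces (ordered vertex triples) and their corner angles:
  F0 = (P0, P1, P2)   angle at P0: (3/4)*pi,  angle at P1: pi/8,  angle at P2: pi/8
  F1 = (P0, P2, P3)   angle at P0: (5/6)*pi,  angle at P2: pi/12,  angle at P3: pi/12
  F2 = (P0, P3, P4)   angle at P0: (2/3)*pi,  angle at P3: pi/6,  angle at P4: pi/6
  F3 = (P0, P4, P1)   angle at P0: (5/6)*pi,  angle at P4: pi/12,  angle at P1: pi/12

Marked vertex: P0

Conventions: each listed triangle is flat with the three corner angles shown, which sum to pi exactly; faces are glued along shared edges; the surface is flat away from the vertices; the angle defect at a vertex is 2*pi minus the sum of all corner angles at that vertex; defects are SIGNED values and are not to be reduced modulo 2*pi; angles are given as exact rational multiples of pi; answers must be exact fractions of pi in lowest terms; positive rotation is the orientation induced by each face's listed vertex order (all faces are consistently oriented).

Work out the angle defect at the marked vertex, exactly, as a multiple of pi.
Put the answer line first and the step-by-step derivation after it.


Answer: defect(P0) = (-13/12)*pi

Sum of corner angles at P0: (37/12)*pi
defect = 2*pi - (37/12)*pi


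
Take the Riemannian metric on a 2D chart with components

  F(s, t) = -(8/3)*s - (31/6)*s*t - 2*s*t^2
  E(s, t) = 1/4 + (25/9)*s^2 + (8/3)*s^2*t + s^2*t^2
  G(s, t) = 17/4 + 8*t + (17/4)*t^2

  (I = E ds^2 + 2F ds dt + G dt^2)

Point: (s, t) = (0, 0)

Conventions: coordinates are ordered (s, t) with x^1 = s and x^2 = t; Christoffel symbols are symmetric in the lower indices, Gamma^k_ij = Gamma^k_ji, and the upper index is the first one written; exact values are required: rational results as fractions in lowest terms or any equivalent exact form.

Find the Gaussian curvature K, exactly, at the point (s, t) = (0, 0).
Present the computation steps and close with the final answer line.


E = 1/4, F = 0, G = 17/4, EG - F^2 = 17/16 at the point
E_s = 0, E_t = 0, F_s = -8/3, F_t = 0, G_s = 0, G_t = 8
E_tt = 0, F_st = -31/6, G_ss = 0
Using the Brioschi determinant formula for K from the metric derivatives:
M1 = [[-E_tt/2 + F_st - G_ss/2, E_s/2, F_s - E_t/2], [F_t - G_s/2, E, F], [G_t/2, F, G]] = [[-31/6, 0, -8/3], [0, 1/4, 0], [4, 0, 17/4]]; det M1 = -271/96
M2 = [[0, E_t/2, G_s/2], [E_t/2, E, F], [G_s/2, F, G]] = [[0, 0, 0], [0, 1/4, 0], [0, 0, 17/4]]; det M2 = 0
det M1 - det M2 = -271/96; K = -271/96 / (17/16)^2 = -2168/867

Answer: K = -2168/867


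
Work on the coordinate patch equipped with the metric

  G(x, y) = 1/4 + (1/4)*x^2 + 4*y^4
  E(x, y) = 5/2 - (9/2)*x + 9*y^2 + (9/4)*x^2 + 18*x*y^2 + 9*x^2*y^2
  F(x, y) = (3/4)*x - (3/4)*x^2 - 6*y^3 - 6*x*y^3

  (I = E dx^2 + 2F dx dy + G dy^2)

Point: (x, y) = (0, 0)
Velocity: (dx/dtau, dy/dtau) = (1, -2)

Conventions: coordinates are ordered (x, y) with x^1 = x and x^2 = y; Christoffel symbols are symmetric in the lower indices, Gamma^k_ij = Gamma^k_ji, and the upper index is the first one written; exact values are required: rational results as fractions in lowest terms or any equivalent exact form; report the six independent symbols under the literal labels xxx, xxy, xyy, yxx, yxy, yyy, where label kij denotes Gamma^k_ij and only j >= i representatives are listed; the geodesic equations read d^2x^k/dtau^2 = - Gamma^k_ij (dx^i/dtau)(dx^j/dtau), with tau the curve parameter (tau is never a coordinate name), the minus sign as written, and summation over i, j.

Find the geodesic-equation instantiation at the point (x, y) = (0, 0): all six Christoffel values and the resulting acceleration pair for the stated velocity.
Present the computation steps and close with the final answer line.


E = 5/2, F = 0, G = 1/4 at the point
E_x = -9/2, E_y = 0, F_x = 3/4, F_y = 0, G_x = 0, G_y = 0
EG - F^2 = 5/8;  g^inv = (8/5) * [[1/4, 0], [0, 5/2]]
first-kind symbols [ij,l] = (1/2)(d_i g_jl + d_j g_il - d_l g_ij): [xx,x] = E_x/2 = -9/4, [xx,y] = F_x - E_y/2 = 3/4, [xy,x] = E_y/2 = 0, [xy,y] = G_x/2 = 0, [yy,x] = F_y - G_x/2 = 0, [yy,y] = G_y/2 = 0
Gamma^x_ij = (G*[ij,x] - F*[ij,y])/(EG - F^2), Gamma^y_ij = (E*[ij,y] - F*[ij,x])/(EG - F^2)
Gamma_xxx = -9/10, Gamma_xxy = 0, Gamma_xyy = 0, Gamma_yxx = 3, Gamma_yxy = 0, Gamma_yyy = 0
d^2x/dtau^2 = -(Gamma_xxx*(1)^2 + 2*Gamma_xxy*(1)*(-2) + Gamma_xyy*(-2)^2) = 9/10
d^2y/dtau^2 = -(Gamma_yxx*(1)^2 + 2*Gamma_yxy*(1)*(-2) + Gamma_yyy*(-2)^2) = -3

Answer: Gamma_xxx = -9/10, Gamma_xxy = 0, Gamma_xyy = 0, Gamma_yxx = 3, Gamma_yxy = 0, Gamma_yyy = 0; accelerations (d^2x/dtau^2, d^2y/dtau^2) = (9/10, -3)
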